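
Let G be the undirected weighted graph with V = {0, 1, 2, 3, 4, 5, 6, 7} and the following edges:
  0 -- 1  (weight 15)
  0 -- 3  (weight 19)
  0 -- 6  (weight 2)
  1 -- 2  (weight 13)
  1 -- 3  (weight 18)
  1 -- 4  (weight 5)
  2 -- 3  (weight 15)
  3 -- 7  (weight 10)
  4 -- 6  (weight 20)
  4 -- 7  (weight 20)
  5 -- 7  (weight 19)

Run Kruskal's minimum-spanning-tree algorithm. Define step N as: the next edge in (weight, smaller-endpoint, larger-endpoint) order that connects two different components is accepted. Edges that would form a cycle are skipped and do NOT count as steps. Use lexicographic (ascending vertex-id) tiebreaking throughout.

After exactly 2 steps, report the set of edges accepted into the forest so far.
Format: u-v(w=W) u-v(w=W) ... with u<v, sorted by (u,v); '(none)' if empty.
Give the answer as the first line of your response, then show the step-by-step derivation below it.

0-6(w=2) 1-4(w=5)

step 1: add edge 0-6 (w=2); MST = {0-6(w=2)}
step 2: add edge 1-4 (w=5); MST = {0-6(w=2) 1-4(w=5)}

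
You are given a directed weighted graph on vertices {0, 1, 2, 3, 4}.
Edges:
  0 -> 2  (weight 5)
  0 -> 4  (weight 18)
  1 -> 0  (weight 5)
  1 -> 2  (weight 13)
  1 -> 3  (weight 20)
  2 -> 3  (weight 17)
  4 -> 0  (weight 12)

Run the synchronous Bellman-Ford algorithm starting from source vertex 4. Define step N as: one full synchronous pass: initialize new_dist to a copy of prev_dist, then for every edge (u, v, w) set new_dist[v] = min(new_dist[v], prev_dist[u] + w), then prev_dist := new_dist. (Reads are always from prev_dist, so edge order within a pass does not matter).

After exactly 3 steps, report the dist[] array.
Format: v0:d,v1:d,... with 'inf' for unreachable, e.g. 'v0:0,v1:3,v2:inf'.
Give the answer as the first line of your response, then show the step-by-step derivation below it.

v0:12,v1:inf,v2:17,v3:34,v4:0

step 1: dist = v0:12,v1:inf,v2:inf,v3:inf,v4:0
step 2: dist = v0:12,v1:inf,v2:17,v3:inf,v4:0
step 3: dist = v0:12,v1:inf,v2:17,v3:34,v4:0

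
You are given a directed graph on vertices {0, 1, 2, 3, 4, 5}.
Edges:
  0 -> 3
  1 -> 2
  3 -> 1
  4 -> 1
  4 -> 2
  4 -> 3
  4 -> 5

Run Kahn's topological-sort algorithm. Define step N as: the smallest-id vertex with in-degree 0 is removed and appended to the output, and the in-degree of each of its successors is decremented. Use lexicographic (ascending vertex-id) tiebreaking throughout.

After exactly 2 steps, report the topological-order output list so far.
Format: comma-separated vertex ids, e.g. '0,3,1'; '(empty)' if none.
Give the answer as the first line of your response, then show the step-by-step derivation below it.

0,4

step 1: output 0; order=[0]; indeg=(0,2,2,1,0,1)
step 2: output 4; order=[0,4]; indeg=(0,1,1,0,0,0)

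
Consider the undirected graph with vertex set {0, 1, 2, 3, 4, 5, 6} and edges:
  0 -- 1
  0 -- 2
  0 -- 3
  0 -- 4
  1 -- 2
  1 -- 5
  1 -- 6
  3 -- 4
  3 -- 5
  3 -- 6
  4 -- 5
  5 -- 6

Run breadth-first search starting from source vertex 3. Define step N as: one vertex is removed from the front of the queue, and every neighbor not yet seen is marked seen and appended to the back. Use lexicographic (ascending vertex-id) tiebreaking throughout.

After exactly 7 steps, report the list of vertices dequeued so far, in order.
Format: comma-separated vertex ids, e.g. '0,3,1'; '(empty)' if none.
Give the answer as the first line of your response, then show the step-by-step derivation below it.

3,0,4,5,6,1,2

step 1: dequeue 3; queue=[0,4,5,6]; order=3
step 2: dequeue 0; queue=[4,5,6,1,2]; order=3,0
step 3: dequeue 4; queue=[5,6,1,2]; order=3,0,4
step 4: dequeue 5; queue=[6,1,2]; order=3,0,4,5
step 5: dequeue 6; queue=[1,2]; order=3,0,4,5,6
step 6: dequeue 1; queue=[2]; order=3,0,4,5,6,1
step 7: dequeue 2; queue=[(empty)]; order=3,0,4,5,6,1,2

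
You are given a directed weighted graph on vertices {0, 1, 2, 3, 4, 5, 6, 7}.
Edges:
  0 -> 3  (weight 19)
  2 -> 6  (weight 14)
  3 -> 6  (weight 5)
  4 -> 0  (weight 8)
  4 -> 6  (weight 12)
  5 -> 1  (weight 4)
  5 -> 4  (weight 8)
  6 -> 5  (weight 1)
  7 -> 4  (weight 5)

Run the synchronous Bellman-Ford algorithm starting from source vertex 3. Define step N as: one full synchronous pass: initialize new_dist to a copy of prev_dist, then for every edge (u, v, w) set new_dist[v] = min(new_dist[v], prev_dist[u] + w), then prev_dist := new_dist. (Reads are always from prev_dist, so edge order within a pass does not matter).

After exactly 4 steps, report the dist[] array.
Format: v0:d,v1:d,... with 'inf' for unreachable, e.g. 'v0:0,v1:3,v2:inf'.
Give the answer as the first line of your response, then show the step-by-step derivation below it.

v0:22,v1:10,v2:inf,v3:0,v4:14,v5:6,v6:5,v7:inf

step 1: dist = v0:inf,v1:inf,v2:inf,v3:0,v4:inf,v5:inf,v6:5,v7:inf
step 2: dist = v0:inf,v1:inf,v2:inf,v3:0,v4:inf,v5:6,v6:5,v7:inf
step 3: dist = v0:inf,v1:10,v2:inf,v3:0,v4:14,v5:6,v6:5,v7:inf
step 4: dist = v0:22,v1:10,v2:inf,v3:0,v4:14,v5:6,v6:5,v7:inf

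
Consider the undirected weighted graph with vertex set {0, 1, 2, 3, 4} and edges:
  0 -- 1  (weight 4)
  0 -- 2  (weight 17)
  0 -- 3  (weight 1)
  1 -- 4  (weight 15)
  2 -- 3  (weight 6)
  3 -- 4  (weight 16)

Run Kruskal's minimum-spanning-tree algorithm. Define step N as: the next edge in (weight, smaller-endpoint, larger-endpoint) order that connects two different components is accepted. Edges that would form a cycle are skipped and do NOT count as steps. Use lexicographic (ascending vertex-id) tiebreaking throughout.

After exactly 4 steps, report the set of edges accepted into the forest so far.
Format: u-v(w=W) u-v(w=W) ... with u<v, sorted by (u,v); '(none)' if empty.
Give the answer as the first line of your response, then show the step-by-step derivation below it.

0-1(w=4) 0-3(w=1) 1-4(w=15) 2-3(w=6)

step 1: add edge 0-3 (w=1); MST = {0-3(w=1)}
step 2: add edge 0-1 (w=4); MST = {0-1(w=4) 0-3(w=1)}
step 3: add edge 2-3 (w=6); MST = {0-1(w=4) 0-3(w=1) 2-3(w=6)}
step 4: add edge 1-4 (w=15); MST = {0-1(w=4) 0-3(w=1) 1-4(w=15) 2-3(w=6)}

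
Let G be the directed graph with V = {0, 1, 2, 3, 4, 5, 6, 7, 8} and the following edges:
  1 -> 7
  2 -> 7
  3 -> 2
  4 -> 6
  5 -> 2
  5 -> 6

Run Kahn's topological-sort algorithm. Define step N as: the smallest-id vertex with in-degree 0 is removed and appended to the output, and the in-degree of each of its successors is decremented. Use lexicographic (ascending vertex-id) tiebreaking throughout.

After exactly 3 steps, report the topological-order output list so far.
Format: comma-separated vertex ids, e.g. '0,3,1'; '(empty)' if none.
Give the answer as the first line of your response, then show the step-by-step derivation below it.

0,1,3

step 1: output 0; order=[0]; indeg=(0,0,2,0,0,0,2,2,0)
step 2: output 1; order=[0,1]; indeg=(0,0,2,0,0,0,2,1,0)
step 3: output 3; order=[0,1,3]; indeg=(0,0,1,0,0,0,2,1,0)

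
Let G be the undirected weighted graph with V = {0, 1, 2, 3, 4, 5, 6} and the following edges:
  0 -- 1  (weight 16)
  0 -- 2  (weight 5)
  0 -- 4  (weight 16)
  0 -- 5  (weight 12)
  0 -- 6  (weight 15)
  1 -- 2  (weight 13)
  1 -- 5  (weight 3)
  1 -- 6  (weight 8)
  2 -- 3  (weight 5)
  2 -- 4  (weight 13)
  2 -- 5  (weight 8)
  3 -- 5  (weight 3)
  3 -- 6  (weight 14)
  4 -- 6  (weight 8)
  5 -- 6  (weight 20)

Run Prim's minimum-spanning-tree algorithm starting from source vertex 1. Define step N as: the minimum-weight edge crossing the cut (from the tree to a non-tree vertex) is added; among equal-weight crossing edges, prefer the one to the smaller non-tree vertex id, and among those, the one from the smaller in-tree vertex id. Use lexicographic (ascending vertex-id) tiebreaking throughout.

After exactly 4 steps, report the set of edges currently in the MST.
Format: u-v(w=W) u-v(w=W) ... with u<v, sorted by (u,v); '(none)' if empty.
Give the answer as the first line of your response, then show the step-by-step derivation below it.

0-2(w=5) 1-5(w=3) 2-3(w=5) 3-5(w=3)

step 1: add edge 1-5 (w=3); MST = {1-5(w=3)}
step 2: add edge 3-5 (w=3); MST = {1-5(w=3) 3-5(w=3)}
step 3: add edge 2-3 (w=5); MST = {1-5(w=3) 2-3(w=5) 3-5(w=3)}
step 4: add edge 0-2 (w=5); MST = {0-2(w=5) 1-5(w=3) 2-3(w=5) 3-5(w=3)}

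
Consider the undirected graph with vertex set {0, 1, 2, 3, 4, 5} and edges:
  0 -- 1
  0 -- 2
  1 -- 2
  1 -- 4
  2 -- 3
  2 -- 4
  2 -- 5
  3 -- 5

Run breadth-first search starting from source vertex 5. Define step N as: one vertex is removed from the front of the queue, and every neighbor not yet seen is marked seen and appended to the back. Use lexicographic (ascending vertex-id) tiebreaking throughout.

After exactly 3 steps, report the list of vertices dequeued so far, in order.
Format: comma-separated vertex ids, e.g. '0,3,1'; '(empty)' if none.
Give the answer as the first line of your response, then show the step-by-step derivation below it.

5,2,3

step 1: dequeue 5; queue=[2,3]; order=5
step 2: dequeue 2; queue=[3,0,1,4]; order=5,2
step 3: dequeue 3; queue=[0,1,4]; order=5,2,3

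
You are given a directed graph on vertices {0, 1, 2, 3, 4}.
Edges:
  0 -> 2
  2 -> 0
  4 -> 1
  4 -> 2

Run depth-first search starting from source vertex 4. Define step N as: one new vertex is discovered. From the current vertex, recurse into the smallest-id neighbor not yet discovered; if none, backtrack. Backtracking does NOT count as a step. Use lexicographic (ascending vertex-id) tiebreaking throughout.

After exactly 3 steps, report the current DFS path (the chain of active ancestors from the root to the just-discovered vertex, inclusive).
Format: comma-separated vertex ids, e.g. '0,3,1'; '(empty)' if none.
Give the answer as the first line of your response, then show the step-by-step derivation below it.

4,2

step 1: discover 4; path=4; order=4
step 2: discover 1; path=4>1; order=4,1
step 3: discover 2; path=4>2; order=4,1,2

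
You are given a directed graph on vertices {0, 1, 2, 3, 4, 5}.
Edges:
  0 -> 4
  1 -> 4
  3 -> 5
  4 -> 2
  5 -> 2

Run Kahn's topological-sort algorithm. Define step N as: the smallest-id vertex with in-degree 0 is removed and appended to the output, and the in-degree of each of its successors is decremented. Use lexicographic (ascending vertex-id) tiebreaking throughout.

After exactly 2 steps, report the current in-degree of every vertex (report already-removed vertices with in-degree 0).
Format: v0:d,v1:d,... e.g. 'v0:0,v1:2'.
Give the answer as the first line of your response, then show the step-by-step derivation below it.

v0:0,v1:0,v2:2,v3:0,v4:0,v5:1

step 1: output 0; order=[0]; indeg=(0,0,2,0,1,1)
step 2: output 1; order=[0,1]; indeg=(0,0,2,0,0,1)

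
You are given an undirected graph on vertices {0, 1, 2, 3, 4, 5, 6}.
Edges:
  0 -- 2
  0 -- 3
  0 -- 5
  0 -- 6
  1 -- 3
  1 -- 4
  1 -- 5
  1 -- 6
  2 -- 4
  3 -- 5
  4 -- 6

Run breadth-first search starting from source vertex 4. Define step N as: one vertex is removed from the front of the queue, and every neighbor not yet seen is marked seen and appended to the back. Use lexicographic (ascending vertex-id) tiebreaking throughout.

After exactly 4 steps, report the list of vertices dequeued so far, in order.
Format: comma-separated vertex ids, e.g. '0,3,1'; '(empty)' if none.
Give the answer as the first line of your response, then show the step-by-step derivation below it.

4,1,2,6

step 1: dequeue 4; queue=[1,2,6]; order=4
step 2: dequeue 1; queue=[2,6,3,5]; order=4,1
step 3: dequeue 2; queue=[6,3,5,0]; order=4,1,2
step 4: dequeue 6; queue=[3,5,0]; order=4,1,2,6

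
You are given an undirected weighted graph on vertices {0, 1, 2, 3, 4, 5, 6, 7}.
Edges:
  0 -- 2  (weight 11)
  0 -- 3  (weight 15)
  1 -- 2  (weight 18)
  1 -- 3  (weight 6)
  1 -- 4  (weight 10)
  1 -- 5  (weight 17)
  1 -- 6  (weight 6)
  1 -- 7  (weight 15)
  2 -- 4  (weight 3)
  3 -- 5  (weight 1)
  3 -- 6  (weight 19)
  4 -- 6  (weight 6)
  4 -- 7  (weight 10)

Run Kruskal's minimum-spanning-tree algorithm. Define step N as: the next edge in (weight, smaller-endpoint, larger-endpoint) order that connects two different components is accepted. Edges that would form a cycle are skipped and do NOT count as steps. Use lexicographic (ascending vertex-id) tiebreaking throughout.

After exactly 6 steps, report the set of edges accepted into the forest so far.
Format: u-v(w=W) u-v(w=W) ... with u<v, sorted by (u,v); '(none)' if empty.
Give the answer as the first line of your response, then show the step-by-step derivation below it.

1-3(w=6) 1-6(w=6) 2-4(w=3) 3-5(w=1) 4-6(w=6) 4-7(w=10)

step 1: add edge 3-5 (w=1); MST = {3-5(w=1)}
step 2: add edge 2-4 (w=3); MST = {2-4(w=3) 3-5(w=1)}
step 3: add edge 1-3 (w=6); MST = {1-3(w=6) 2-4(w=3) 3-5(w=1)}
step 4: add edge 1-6 (w=6); MST = {1-3(w=6) 1-6(w=6) 2-4(w=3) 3-5(w=1)}
step 5: add edge 4-6 (w=6); MST = {1-3(w=6) 1-6(w=6) 2-4(w=3) 3-5(w=1) 4-6(w=6)}
step 6: add edge 4-7 (w=10); MST = {1-3(w=6) 1-6(w=6) 2-4(w=3) 3-5(w=1) 4-6(w=6) 4-7(w=10)}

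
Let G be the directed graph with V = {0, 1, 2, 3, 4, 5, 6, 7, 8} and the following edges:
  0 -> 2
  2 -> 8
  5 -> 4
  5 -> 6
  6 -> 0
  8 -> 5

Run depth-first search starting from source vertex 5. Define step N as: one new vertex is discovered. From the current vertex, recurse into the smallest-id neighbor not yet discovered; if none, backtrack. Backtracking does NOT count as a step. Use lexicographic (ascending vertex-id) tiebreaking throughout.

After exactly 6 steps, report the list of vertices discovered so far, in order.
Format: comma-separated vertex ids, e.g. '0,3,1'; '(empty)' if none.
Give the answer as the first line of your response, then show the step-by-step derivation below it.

5,4,6,0,2,8

step 1: discover 5; path=5; order=5
step 2: discover 4; path=5>4; order=5,4
step 3: discover 6; path=5>6; order=5,4,6
step 4: discover 0; path=5>6>0; order=5,4,6,0
step 5: discover 2; path=5>6>0>2; order=5,4,6,0,2
step 6: discover 8; path=5>6>0>2>8; order=5,4,6,0,2,8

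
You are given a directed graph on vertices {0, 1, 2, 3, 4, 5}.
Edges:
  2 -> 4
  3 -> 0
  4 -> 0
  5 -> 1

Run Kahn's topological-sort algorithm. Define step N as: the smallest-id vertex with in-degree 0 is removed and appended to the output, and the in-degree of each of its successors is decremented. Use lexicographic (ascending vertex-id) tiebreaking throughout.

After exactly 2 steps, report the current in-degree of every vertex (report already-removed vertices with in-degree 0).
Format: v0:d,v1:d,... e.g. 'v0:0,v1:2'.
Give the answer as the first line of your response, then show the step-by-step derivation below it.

v0:1,v1:1,v2:0,v3:0,v4:0,v5:0

step 1: output 2; order=[2]; indeg=(2,1,0,0,0,0)
step 2: output 3; order=[2,3]; indeg=(1,1,0,0,0,0)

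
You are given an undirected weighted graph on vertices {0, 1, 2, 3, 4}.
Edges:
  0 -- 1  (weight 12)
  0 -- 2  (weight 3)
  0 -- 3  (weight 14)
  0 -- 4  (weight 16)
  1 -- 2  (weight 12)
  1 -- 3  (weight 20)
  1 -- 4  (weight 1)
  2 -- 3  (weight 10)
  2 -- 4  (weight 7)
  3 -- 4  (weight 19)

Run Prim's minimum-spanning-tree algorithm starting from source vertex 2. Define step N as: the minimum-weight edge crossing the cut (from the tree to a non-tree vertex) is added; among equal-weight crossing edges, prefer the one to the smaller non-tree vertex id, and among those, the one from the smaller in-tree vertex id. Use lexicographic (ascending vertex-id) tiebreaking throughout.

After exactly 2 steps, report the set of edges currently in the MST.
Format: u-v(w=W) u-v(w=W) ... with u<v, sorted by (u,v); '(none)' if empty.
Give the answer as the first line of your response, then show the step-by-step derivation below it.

0-2(w=3) 2-4(w=7)

step 1: add edge 0-2 (w=3); MST = {0-2(w=3)}
step 2: add edge 2-4 (w=7); MST = {0-2(w=3) 2-4(w=7)}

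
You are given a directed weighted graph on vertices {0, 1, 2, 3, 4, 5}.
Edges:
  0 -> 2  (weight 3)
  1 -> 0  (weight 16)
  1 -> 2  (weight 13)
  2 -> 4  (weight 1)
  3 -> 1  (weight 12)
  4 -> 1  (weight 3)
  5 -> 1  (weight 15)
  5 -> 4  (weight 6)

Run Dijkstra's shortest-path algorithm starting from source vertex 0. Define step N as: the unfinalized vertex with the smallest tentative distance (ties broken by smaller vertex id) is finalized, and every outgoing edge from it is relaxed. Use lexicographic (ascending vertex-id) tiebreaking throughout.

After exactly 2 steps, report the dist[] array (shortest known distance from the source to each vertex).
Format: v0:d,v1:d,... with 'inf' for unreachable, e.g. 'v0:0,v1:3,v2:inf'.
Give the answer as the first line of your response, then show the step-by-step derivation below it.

v0:0,v1:inf,v2:3,v3:inf,v4:4,v5:inf

step 1: dist = v0:0,v1:inf,v2:3,v3:inf,v4:inf,v5:inf
step 2: dist = v0:0,v1:inf,v2:3,v3:inf,v4:4,v5:inf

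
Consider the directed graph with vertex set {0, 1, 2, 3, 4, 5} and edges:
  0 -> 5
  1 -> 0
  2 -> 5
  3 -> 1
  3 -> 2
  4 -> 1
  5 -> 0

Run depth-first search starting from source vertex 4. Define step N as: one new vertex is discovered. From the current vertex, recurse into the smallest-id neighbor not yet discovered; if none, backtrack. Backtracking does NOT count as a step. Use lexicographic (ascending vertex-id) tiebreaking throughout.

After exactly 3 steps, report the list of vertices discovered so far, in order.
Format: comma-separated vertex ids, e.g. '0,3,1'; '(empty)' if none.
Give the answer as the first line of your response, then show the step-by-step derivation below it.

4,1,0

step 1: discover 4; path=4; order=4
step 2: discover 1; path=4>1; order=4,1
step 3: discover 0; path=4>1>0; order=4,1,0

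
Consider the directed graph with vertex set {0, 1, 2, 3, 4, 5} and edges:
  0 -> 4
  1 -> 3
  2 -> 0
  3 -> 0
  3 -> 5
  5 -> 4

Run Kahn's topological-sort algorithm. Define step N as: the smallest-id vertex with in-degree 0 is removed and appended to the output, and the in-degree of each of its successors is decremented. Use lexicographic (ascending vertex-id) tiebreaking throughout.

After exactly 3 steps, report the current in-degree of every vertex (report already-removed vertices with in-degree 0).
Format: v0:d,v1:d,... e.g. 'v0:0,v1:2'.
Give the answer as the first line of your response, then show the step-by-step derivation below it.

v0:0,v1:0,v2:0,v3:0,v4:2,v5:0

step 1: output 1; order=[1]; indeg=(2,0,0,0,2,1)
step 2: output 2; order=[1,2]; indeg=(1,0,0,0,2,1)
step 3: output 3; order=[1,2,3]; indeg=(0,0,0,0,2,0)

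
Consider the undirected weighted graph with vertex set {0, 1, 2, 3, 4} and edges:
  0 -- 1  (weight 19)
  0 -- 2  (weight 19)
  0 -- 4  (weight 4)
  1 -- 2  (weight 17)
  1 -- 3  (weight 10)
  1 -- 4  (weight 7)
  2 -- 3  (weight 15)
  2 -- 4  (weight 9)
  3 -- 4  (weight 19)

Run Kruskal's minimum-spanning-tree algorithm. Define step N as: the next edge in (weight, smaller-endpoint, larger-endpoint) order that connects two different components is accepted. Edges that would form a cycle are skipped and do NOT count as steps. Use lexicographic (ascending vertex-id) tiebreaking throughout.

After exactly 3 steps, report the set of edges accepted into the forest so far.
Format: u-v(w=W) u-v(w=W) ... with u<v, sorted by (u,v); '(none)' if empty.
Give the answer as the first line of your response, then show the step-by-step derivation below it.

0-4(w=4) 1-4(w=7) 2-4(w=9)

step 1: add edge 0-4 (w=4); MST = {0-4(w=4)}
step 2: add edge 1-4 (w=7); MST = {0-4(w=4) 1-4(w=7)}
step 3: add edge 2-4 (w=9); MST = {0-4(w=4) 1-4(w=7) 2-4(w=9)}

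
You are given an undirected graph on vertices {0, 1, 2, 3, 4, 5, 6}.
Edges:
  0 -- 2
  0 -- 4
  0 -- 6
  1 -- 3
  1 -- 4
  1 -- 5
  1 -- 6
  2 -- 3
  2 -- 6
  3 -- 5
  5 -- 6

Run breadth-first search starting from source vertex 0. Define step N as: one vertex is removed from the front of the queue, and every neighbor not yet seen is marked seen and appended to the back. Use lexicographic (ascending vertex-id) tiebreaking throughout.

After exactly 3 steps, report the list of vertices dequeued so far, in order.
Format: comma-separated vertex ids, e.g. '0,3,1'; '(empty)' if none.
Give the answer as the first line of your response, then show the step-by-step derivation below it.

0,2,4

step 1: dequeue 0; queue=[2,4,6]; order=0
step 2: dequeue 2; queue=[4,6,3]; order=0,2
step 3: dequeue 4; queue=[6,3,1]; order=0,2,4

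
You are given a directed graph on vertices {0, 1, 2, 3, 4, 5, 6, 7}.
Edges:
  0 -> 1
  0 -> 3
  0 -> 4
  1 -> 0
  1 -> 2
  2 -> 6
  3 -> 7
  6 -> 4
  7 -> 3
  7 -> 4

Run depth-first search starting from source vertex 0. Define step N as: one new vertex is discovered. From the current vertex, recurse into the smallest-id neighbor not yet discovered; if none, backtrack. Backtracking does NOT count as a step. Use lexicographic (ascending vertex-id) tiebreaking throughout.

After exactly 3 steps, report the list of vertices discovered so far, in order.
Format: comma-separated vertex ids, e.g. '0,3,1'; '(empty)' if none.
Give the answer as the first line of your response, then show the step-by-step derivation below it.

0,1,2

step 1: discover 0; path=0; order=0
step 2: discover 1; path=0>1; order=0,1
step 3: discover 2; path=0>1>2; order=0,1,2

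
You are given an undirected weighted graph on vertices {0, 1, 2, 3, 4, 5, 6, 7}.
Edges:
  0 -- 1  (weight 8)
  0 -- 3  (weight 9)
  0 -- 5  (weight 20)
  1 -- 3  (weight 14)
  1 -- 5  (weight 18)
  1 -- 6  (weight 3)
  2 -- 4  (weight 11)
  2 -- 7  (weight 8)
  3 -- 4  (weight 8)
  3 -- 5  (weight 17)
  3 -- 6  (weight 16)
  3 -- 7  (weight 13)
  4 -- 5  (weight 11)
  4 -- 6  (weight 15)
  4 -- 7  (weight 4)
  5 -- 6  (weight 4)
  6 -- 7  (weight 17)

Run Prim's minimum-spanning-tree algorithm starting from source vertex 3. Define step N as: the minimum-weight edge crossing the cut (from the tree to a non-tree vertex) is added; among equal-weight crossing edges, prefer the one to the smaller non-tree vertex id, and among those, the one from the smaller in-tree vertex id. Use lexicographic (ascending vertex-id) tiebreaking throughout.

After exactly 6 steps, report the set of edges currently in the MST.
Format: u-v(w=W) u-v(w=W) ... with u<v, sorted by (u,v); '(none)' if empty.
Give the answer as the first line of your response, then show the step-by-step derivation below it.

0-1(w=8) 0-3(w=9) 1-6(w=3) 2-7(w=8) 3-4(w=8) 4-7(w=4)

step 1: add edge 3-4 (w=8); MST = {3-4(w=8)}
step 2: add edge 4-7 (w=4); MST = {3-4(w=8) 4-7(w=4)}
step 3: add edge 2-7 (w=8); MST = {2-7(w=8) 3-4(w=8) 4-7(w=4)}
step 4: add edge 0-3 (w=9); MST = {0-3(w=9) 2-7(w=8) 3-4(w=8) 4-7(w=4)}
step 5: add edge 0-1 (w=8); MST = {0-1(w=8) 0-3(w=9) 2-7(w=8) 3-4(w=8) 4-7(w=4)}
step 6: add edge 1-6 (w=3); MST = {0-1(w=8) 0-3(w=9) 1-6(w=3) 2-7(w=8) 3-4(w=8) 4-7(w=4)}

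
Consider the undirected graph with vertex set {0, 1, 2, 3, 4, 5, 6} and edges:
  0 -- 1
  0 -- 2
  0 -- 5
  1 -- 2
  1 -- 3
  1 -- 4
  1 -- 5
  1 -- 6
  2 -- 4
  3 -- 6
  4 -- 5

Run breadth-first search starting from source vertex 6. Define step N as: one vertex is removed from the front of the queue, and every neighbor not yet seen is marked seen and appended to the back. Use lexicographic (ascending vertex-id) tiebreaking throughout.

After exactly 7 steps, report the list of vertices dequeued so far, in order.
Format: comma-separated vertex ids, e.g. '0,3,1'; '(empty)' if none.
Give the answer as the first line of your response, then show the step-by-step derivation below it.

6,1,3,0,2,4,5

step 1: dequeue 6; queue=[1,3]; order=6
step 2: dequeue 1; queue=[3,0,2,4,5]; order=6,1
step 3: dequeue 3; queue=[0,2,4,5]; order=6,1,3
step 4: dequeue 0; queue=[2,4,5]; order=6,1,3,0
step 5: dequeue 2; queue=[4,5]; order=6,1,3,0,2
step 6: dequeue 4; queue=[5]; order=6,1,3,0,2,4
step 7: dequeue 5; queue=[(empty)]; order=6,1,3,0,2,4,5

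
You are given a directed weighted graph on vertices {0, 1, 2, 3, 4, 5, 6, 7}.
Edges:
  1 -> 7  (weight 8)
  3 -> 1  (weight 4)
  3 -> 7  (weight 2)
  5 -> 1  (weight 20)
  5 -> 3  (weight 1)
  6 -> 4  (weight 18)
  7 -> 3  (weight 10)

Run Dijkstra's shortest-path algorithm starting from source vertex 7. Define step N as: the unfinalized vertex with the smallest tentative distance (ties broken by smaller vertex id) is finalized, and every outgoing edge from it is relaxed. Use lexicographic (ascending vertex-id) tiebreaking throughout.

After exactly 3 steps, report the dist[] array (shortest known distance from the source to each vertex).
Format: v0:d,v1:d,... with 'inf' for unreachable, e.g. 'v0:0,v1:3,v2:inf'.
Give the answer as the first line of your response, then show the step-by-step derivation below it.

v0:inf,v1:14,v2:inf,v3:10,v4:inf,v5:inf,v6:inf,v7:0

step 1: dist = v0:inf,v1:inf,v2:inf,v3:10,v4:inf,v5:inf,v6:inf,v7:0
step 2: dist = v0:inf,v1:14,v2:inf,v3:10,v4:inf,v5:inf,v6:inf,v7:0
step 3: dist = v0:inf,v1:14,v2:inf,v3:10,v4:inf,v5:inf,v6:inf,v7:0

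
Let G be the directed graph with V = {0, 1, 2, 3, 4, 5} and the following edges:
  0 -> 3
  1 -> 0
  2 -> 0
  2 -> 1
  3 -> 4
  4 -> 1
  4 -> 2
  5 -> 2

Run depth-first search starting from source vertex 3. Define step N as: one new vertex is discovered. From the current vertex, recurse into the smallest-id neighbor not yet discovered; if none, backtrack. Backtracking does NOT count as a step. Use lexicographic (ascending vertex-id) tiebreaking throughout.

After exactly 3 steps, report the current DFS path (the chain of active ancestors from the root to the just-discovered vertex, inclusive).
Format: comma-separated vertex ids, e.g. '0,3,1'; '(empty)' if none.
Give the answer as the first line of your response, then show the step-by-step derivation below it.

3,4,1

step 1: discover 3; path=3; order=3
step 2: discover 4; path=3>4; order=3,4
step 3: discover 1; path=3>4>1; order=3,4,1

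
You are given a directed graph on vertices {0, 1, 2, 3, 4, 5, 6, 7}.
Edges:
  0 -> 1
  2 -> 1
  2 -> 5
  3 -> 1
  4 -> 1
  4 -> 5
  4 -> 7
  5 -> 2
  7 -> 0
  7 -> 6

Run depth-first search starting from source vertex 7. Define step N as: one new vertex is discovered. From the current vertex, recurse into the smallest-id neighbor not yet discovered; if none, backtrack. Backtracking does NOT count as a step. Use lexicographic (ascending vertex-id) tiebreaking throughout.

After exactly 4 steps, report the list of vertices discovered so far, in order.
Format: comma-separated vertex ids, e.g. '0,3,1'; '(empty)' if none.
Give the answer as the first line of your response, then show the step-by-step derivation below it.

7,0,1,6

step 1: discover 7; path=7; order=7
step 2: discover 0; path=7>0; order=7,0
step 3: discover 1; path=7>0>1; order=7,0,1
step 4: discover 6; path=7>6; order=7,0,1,6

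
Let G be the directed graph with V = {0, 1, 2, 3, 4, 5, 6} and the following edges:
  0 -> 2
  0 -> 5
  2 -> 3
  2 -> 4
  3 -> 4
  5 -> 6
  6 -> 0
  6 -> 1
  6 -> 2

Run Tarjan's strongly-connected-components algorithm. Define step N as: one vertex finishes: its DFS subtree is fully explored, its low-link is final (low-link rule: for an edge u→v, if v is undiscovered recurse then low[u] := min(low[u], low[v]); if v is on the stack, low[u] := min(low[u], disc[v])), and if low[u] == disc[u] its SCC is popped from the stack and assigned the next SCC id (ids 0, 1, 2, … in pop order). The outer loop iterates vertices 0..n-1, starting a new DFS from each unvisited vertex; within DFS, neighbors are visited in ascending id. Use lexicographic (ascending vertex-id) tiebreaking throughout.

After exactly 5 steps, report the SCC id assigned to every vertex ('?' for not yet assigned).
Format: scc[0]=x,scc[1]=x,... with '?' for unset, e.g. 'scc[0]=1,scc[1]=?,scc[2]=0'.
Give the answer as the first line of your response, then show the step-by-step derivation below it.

scc[0]=?,scc[1]=3,scc[2]=2,scc[3]=1,scc[4]=0,scc[5]=?,scc[6]=?

step 1: low=(low[0]=0,low[1]=?,low[2]=1,low[3]=2,low[4]=3,low[5]=?,low[6]=?); scc=(scc[0]=?,scc[1]=?,scc[2]=?,scc[3]=?,scc[4]=0,scc[5]=?,scc[6]=?)
step 2: low=(low[0]=0,low[1]=?,low[2]=1,low[3]=2,low[4]=3,low[5]=?,low[6]=?); scc=(scc[0]=?,scc[1]=?,scc[2]=?,scc[3]=1,scc[4]=0,scc[5]=?,scc[6]=?)
step 3: low=(low[0]=0,low[1]=?,low[2]=1,low[3]=2,low[4]=3,low[5]=?,low[6]=?); scc=(scc[0]=?,scc[1]=?,scc[2]=2,scc[3]=1,scc[4]=0,scc[5]=?,scc[6]=?)
step 4: low=(low[0]=0,low[1]=6,low[2]=1,low[3]=2,low[4]=3,low[5]=4,low[6]=0); scc=(scc[0]=?,scc[1]=3,scc[2]=2,scc[3]=1,scc[4]=0,scc[5]=?,scc[6]=?)
step 5: low=(low[0]=0,low[1]=6,low[2]=1,low[3]=2,low[4]=3,low[5]=4,low[6]=0); scc=(scc[0]=?,scc[1]=3,scc[2]=2,scc[3]=1,scc[4]=0,scc[5]=?,scc[6]=?)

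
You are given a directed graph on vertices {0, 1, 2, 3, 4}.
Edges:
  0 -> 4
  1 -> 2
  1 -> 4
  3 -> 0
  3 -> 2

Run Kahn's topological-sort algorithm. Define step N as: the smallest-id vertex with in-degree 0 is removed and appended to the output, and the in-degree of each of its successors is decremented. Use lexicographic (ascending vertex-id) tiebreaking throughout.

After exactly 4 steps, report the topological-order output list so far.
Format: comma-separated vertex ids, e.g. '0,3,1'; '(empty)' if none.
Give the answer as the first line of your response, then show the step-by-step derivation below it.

1,3,0,2

step 1: output 1; order=[1]; indeg=(1,0,1,0,1)
step 2: output 3; order=[1,3]; indeg=(0,0,0,0,1)
step 3: output 0; order=[1,3,0]; indeg=(0,0,0,0,0)
step 4: output 2; order=[1,3,0,2]; indeg=(0,0,0,0,0)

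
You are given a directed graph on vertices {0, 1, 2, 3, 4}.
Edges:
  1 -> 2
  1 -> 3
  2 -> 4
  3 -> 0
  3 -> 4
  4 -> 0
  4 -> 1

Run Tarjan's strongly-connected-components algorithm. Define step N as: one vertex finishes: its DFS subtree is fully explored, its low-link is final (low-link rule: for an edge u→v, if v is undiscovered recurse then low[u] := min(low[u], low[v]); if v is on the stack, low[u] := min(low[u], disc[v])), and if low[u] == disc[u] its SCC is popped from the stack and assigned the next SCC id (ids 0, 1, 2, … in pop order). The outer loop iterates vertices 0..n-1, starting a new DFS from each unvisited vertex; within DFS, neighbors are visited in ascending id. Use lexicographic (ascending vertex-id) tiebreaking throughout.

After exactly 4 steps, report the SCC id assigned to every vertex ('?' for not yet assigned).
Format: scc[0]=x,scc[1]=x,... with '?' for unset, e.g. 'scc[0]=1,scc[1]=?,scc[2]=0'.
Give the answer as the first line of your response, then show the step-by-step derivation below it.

scc[0]=0,scc[1]=?,scc[2]=?,scc[3]=?,scc[4]=?

step 1: low=(low[0]=0,low[1]=?,low[2]=?,low[3]=?,low[4]=?); scc=(scc[0]=0,scc[1]=?,scc[2]=?,scc[3]=?,scc[4]=?)
step 2: low=(low[0]=0,low[1]=1,low[2]=2,low[3]=?,low[4]=1); scc=(scc[0]=0,scc[1]=?,scc[2]=?,scc[3]=?,scc[4]=?)
step 3: low=(low[0]=0,low[1]=1,low[2]=1,low[3]=?,low[4]=1); scc=(scc[0]=0,scc[1]=?,scc[2]=?,scc[3]=?,scc[4]=?)
step 4: low=(low[0]=0,low[1]=1,low[2]=1,low[3]=3,low[4]=1); scc=(scc[0]=0,scc[1]=?,scc[2]=?,scc[3]=?,scc[4]=?)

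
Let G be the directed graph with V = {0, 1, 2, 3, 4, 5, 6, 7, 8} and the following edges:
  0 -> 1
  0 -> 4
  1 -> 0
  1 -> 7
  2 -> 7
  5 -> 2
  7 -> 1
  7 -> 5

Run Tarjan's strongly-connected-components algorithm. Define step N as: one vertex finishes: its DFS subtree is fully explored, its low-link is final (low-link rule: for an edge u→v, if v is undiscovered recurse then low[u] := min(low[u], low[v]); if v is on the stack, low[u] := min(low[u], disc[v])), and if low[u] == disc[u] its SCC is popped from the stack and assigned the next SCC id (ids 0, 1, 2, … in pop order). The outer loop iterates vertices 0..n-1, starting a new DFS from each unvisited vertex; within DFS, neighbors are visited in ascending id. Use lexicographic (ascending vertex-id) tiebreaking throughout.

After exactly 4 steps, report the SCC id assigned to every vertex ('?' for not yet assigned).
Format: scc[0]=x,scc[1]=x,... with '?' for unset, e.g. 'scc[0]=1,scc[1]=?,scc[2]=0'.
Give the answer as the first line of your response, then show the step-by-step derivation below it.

scc[0]=?,scc[1]=?,scc[2]=?,scc[3]=?,scc[4]=?,scc[5]=?,scc[6]=?,scc[7]=?,scc[8]=?

step 1: low=(low[0]=0,low[1]=0,low[2]=2,low[3]=?,low[4]=?,low[5]=3,low[6]=?,low[7]=1,low[8]=?); scc=(scc[0]=?,scc[1]=?,scc[2]=?,scc[3]=?,scc[4]=?,scc[5]=?,scc[6]=?,scc[7]=?,scc[8]=?)
step 2: low=(low[0]=0,low[1]=0,low[2]=2,low[3]=?,low[4]=?,low[5]=2,low[6]=?,low[7]=1,low[8]=?); scc=(scc[0]=?,scc[1]=?,scc[2]=?,scc[3]=?,scc[4]=?,scc[5]=?,scc[6]=?,scc[7]=?,scc[8]=?)
step 3: low=(low[0]=0,low[1]=0,low[2]=2,low[3]=?,low[4]=?,low[5]=2,low[6]=?,low[7]=1,low[8]=?); scc=(scc[0]=?,scc[1]=?,scc[2]=?,scc[3]=?,scc[4]=?,scc[5]=?,scc[6]=?,scc[7]=?,scc[8]=?)
step 4: low=(low[0]=0,low[1]=0,low[2]=2,low[3]=?,low[4]=?,low[5]=2,low[6]=?,low[7]=1,low[8]=?); scc=(scc[0]=?,scc[1]=?,scc[2]=?,scc[3]=?,scc[4]=?,scc[5]=?,scc[6]=?,scc[7]=?,scc[8]=?)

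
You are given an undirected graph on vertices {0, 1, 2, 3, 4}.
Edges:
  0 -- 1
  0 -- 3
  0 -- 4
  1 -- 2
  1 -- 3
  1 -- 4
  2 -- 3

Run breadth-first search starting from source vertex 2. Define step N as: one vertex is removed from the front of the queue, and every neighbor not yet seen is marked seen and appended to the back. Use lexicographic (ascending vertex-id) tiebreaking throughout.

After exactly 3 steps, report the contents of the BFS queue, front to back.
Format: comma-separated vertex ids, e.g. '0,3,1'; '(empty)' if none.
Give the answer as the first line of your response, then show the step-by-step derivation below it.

0,4

step 1: dequeue 2; queue=[1,3]; order=2
step 2: dequeue 1; queue=[3,0,4]; order=2,1
step 3: dequeue 3; queue=[0,4]; order=2,1,3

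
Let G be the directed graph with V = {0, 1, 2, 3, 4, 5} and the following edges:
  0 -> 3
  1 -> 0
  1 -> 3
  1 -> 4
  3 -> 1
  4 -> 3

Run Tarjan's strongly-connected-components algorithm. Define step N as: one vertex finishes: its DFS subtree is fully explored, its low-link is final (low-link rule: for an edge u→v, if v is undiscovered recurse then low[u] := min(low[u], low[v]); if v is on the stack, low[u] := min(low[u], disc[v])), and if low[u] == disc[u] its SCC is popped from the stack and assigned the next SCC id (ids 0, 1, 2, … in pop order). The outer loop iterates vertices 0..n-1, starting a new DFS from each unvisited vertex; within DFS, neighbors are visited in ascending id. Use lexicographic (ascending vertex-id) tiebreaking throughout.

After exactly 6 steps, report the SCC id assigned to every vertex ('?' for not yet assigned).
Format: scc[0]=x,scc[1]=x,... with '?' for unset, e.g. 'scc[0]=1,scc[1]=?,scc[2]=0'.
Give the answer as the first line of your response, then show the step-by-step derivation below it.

scc[0]=0,scc[1]=0,scc[2]=1,scc[3]=0,scc[4]=0,scc[5]=2

step 1: low=(low[0]=0,low[1]=0,low[2]=?,low[3]=1,low[4]=1,low[5]=?); scc=(scc[0]=?,scc[1]=?,scc[2]=?,scc[3]=?,scc[4]=?,scc[5]=?)
step 2: low=(low[0]=0,low[1]=0,low[2]=?,low[3]=1,low[4]=1,low[5]=?); scc=(scc[0]=?,scc[1]=?,scc[2]=?,scc[3]=?,scc[4]=?,scc[5]=?)
step 3: low=(low[0]=0,low[1]=0,low[2]=?,low[3]=0,low[4]=1,low[5]=?); scc=(scc[0]=?,scc[1]=?,scc[2]=?,scc[3]=?,scc[4]=?,scc[5]=?)
step 4: low=(low[0]=0,low[1]=0,low[2]=?,low[3]=0,low[4]=1,low[5]=?); scc=(scc[0]=0,scc[1]=0,scc[2]=?,scc[3]=0,scc[4]=0,scc[5]=?)
step 5: low=(low[0]=0,low[1]=0,low[2]=4,low[3]=0,low[4]=1,low[5]=?); scc=(scc[0]=0,scc[1]=0,scc[2]=1,scc[3]=0,scc[4]=0,scc[5]=?)
step 6: low=(low[0]=0,low[1]=0,low[2]=4,low[3]=0,low[4]=1,low[5]=5); scc=(scc[0]=0,scc[1]=0,scc[2]=1,scc[3]=0,scc[4]=0,scc[5]=2)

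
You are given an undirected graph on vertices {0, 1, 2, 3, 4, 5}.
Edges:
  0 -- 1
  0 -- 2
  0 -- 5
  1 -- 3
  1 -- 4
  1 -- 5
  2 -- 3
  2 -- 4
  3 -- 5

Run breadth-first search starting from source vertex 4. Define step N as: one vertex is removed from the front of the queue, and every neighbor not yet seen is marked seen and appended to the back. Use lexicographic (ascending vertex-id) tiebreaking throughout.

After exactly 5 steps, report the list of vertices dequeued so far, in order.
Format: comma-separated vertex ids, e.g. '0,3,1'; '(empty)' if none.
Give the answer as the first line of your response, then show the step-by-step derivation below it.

4,1,2,0,3

step 1: dequeue 4; queue=[1,2]; order=4
step 2: dequeue 1; queue=[2,0,3,5]; order=4,1
step 3: dequeue 2; queue=[0,3,5]; order=4,1,2
step 4: dequeue 0; queue=[3,5]; order=4,1,2,0
step 5: dequeue 3; queue=[5]; order=4,1,2,0,3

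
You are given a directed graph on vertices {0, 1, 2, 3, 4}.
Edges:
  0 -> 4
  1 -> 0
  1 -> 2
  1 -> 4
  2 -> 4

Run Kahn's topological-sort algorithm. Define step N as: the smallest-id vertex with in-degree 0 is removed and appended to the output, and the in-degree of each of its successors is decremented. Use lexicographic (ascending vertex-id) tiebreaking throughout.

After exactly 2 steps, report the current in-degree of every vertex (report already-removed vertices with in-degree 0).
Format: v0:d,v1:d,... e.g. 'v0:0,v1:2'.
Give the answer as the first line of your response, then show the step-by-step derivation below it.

v0:0,v1:0,v2:0,v3:0,v4:1

step 1: output 1; order=[1]; indeg=(0,0,0,0,2)
step 2: output 0; order=[1,0]; indeg=(0,0,0,0,1)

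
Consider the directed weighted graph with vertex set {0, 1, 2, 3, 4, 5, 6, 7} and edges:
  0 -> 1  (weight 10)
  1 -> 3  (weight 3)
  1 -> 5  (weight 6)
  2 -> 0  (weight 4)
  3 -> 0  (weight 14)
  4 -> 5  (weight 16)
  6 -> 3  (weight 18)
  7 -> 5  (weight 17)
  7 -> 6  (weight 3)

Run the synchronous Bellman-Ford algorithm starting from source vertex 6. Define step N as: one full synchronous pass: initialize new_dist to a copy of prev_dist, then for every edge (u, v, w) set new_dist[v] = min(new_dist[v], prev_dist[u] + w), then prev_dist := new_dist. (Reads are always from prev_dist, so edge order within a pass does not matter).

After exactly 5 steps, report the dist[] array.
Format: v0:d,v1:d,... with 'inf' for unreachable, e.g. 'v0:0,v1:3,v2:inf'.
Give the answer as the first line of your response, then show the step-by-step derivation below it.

v0:32,v1:42,v2:inf,v3:18,v4:inf,v5:48,v6:0,v7:inf

step 1: dist = v0:inf,v1:inf,v2:inf,v3:18,v4:inf,v5:inf,v6:0,v7:inf
step 2: dist = v0:32,v1:inf,v2:inf,v3:18,v4:inf,v5:inf,v6:0,v7:inf
step 3: dist = v0:32,v1:42,v2:inf,v3:18,v4:inf,v5:inf,v6:0,v7:inf
step 4: dist = v0:32,v1:42,v2:inf,v3:18,v4:inf,v5:48,v6:0,v7:inf
step 5: dist = v0:32,v1:42,v2:inf,v3:18,v4:inf,v5:48,v6:0,v7:inf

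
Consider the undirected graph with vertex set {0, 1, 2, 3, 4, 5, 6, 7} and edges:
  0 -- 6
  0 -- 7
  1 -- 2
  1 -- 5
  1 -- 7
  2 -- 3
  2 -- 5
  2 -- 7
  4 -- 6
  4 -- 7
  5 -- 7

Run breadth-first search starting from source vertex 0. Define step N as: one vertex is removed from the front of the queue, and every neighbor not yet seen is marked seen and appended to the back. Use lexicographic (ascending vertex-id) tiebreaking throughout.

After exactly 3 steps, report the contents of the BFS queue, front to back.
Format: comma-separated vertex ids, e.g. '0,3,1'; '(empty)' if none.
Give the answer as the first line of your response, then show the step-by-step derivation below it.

4,1,2,5

step 1: dequeue 0; queue=[6,7]; order=0
step 2: dequeue 6; queue=[7,4]; order=0,6
step 3: dequeue 7; queue=[4,1,2,5]; order=0,6,7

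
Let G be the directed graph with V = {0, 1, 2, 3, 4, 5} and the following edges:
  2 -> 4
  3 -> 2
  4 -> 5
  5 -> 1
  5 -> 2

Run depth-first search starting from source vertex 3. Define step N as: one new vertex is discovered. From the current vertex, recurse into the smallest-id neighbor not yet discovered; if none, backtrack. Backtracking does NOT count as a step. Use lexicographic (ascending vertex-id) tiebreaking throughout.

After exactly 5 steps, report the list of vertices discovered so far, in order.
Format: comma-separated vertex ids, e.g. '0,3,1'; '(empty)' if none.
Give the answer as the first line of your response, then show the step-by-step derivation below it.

3,2,4,5,1

step 1: discover 3; path=3; order=3
step 2: discover 2; path=3>2; order=3,2
step 3: discover 4; path=3>2>4; order=3,2,4
step 4: discover 5; path=3>2>4>5; order=3,2,4,5
step 5: discover 1; path=3>2>4>5>1; order=3,2,4,5,1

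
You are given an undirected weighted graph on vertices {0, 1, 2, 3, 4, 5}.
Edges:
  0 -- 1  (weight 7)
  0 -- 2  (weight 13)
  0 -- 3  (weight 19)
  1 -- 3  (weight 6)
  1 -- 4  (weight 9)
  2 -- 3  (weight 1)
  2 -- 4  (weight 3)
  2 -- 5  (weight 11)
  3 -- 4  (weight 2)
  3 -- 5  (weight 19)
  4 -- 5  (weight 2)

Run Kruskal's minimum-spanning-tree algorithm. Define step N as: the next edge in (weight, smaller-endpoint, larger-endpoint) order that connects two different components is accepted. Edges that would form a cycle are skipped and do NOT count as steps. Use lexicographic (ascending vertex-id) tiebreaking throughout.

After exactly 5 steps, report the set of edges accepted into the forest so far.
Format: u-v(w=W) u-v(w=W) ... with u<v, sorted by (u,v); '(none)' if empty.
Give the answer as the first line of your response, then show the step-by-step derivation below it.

0-1(w=7) 1-3(w=6) 2-3(w=1) 3-4(w=2) 4-5(w=2)

step 1: add edge 2-3 (w=1); MST = {2-3(w=1)}
step 2: add edge 3-4 (w=2); MST = {2-3(w=1) 3-4(w=2)}
step 3: add edge 4-5 (w=2); MST = {2-3(w=1) 3-4(w=2) 4-5(w=2)}
step 4: add edge 1-3 (w=6); MST = {1-3(w=6) 2-3(w=1) 3-4(w=2) 4-5(w=2)}
step 5: add edge 0-1 (w=7); MST = {0-1(w=7) 1-3(w=6) 2-3(w=1) 3-4(w=2) 4-5(w=2)}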